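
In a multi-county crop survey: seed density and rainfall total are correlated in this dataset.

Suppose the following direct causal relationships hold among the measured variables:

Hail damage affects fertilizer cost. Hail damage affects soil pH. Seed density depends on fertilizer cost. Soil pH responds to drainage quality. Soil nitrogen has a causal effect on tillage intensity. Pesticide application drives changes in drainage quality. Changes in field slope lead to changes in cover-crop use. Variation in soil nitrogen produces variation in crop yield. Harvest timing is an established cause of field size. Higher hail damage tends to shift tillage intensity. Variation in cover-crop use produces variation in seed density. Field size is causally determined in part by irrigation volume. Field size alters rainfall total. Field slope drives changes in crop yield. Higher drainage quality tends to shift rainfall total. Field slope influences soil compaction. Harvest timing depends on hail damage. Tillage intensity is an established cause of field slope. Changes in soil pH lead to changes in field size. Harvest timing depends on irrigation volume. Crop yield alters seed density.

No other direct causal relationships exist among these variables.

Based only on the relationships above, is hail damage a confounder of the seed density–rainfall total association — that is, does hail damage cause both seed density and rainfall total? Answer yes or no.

yes

Hail damage has a causal path to seed density (hail damage → fertilizer cost → seed density) and to rainfall total (hail damage → soil pH → field size → rainfall total), so it is a common cause of both — a confounder.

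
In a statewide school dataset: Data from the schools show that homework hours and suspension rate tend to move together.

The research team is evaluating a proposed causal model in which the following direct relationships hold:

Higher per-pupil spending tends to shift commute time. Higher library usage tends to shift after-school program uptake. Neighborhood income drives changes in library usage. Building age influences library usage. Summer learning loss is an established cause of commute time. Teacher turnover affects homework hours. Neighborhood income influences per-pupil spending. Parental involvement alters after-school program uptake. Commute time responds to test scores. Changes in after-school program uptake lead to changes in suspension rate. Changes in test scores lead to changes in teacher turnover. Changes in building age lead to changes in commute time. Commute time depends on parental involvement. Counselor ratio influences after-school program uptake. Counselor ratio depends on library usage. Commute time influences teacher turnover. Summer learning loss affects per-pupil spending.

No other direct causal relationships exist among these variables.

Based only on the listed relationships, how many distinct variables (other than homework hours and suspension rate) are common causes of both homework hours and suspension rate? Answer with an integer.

The common causes are: building age (to homework hours via building age → commute time → teacher turnover → homework hours; to suspension rate via building age → library usage → after-school program uptake → suspension rate); neighborhood income (to homework hours via neighborhood income → per-pupil spending → commute time → teacher turnover → homework hours; to suspension rate via neighborhood income → library usage → after-school program uptake → suspension rate); parental involvement (to homework hours via parental involvement → commute time → teacher turnover → homework hours; to suspension rate via parental involvement → after-school program uptake → suspension rate).
Every other variable lacks a causal path to at least one of homework hours and suspension rate.

3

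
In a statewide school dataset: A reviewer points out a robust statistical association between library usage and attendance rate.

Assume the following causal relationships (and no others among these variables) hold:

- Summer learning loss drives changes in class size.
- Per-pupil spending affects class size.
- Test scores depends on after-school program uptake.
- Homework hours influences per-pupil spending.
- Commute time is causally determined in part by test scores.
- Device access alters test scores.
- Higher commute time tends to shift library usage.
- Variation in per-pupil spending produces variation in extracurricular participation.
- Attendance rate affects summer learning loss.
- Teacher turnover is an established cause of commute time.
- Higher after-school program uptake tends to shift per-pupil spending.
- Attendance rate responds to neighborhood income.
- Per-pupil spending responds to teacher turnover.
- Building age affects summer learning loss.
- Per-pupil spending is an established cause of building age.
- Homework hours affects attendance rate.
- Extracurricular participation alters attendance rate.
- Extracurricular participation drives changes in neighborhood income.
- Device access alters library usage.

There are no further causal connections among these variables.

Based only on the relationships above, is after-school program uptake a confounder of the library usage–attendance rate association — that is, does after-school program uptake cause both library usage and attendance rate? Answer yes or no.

After-school program uptake has a causal path to library usage (after-school program uptake → test scores → commute time → library usage) and to attendance rate (after-school program uptake → per-pupil spending → extracurricular participation → attendance rate), so it is a common cause of both — a confounder.

yes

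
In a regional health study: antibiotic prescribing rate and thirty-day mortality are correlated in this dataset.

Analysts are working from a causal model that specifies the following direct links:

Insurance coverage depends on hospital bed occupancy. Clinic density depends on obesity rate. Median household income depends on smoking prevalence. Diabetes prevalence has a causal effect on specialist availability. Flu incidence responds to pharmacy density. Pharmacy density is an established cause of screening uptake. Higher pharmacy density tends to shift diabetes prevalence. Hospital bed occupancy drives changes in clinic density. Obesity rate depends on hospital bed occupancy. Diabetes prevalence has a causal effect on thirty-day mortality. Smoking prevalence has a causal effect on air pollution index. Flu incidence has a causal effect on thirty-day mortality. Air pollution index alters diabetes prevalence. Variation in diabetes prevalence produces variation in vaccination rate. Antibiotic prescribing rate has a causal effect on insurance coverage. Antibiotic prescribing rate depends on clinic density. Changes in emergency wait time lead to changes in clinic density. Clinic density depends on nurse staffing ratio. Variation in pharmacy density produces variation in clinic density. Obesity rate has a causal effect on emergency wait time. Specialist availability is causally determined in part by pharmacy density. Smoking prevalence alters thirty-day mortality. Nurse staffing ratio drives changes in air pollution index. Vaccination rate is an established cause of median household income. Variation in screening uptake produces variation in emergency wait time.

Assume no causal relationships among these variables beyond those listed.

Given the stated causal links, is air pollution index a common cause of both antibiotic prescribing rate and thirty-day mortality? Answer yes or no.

no

Air pollution index has no stated causal path to antibiotic prescribing rate. A confounder must cause both variables, so air pollution index does not qualify.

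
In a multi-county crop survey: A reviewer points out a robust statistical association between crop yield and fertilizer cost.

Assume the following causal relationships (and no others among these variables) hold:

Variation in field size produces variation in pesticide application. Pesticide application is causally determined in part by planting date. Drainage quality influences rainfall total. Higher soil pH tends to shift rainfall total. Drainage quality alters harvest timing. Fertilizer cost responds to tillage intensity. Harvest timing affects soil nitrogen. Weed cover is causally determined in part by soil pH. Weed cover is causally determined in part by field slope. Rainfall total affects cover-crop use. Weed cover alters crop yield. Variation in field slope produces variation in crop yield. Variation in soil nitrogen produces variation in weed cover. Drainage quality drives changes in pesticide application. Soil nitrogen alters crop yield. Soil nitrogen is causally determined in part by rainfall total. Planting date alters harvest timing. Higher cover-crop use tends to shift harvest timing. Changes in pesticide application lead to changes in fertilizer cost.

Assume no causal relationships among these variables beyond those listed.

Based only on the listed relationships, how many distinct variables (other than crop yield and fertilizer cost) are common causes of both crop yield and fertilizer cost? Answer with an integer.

The common causes are: drainage quality (to crop yield via drainage quality → rainfall total → soil nitrogen → crop yield; to fertilizer cost via drainage quality → pesticide application → fertilizer cost); planting date (to crop yield via planting date → harvest timing → soil nitrogen → crop yield; to fertilizer cost via planting date → pesticide application → fertilizer cost).
Every other variable lacks a causal path to at least one of crop yield and fertilizer cost.

2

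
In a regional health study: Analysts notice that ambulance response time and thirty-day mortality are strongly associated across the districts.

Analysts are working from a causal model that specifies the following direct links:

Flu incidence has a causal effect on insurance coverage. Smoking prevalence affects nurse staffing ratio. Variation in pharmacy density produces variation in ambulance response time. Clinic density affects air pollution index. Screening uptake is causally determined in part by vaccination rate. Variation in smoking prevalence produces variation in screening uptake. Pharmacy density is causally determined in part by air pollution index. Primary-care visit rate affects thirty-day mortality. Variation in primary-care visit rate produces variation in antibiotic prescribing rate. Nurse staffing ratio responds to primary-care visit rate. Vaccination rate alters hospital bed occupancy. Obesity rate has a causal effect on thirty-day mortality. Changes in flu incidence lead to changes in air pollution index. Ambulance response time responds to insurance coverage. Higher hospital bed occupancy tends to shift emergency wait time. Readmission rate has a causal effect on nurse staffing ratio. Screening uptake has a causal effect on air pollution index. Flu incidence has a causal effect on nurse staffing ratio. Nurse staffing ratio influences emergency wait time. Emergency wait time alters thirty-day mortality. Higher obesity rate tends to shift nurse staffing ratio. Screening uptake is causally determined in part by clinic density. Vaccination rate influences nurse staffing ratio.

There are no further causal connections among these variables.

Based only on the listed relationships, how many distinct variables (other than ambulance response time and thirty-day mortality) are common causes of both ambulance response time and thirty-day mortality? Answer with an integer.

The common causes are: flu incidence (to ambulance response time via flu incidence → insurance coverage → ambulance response time; to thirty-day mortality via flu incidence → nurse staffing ratio → emergency wait time → thirty-day mortality); smoking prevalence (to ambulance response time via smoking prevalence → screening uptake → air pollution index → pharmacy density → ambulance response time; to thirty-day mortality via smoking prevalence → nurse staffing ratio → emergency wait time → thirty-day mortality); vaccination rate (to ambulance response time via vaccination rate → screening uptake → air pollution index → pharmacy density → ambulance response time; to thirty-day mortality via vaccination rate → nurse staffing ratio → emergency wait time → thirty-day mortality).
Every other variable lacks a causal path to at least one of ambulance response time and thirty-day mortality.

3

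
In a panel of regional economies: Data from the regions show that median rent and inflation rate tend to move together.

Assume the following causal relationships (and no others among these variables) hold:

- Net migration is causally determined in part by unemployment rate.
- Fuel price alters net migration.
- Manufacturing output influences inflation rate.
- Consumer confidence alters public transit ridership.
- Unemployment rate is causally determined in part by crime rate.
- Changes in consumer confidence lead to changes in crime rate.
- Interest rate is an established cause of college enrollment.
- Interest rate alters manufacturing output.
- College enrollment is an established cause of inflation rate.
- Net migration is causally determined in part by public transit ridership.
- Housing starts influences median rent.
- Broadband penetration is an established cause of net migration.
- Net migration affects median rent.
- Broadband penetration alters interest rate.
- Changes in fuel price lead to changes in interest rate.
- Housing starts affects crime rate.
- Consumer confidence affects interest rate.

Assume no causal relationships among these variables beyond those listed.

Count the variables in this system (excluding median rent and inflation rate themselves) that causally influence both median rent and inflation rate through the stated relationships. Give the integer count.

3

The common causes are: broadband penetration (to median rent via broadband penetration → net migration → median rent; to inflation rate via broadband penetration → interest rate → manufacturing output → inflation rate); consumer confidence (to median rent via consumer confidence → public transit ridership → net migration → median rent; to inflation rate via consumer confidence → interest rate → manufacturing output → inflation rate); fuel price (to median rent via fuel price → net migration → median rent; to inflation rate via fuel price → interest rate → manufacturing output → inflation rate).
Every other variable lacks a causal path to at least one of median rent and inflation rate.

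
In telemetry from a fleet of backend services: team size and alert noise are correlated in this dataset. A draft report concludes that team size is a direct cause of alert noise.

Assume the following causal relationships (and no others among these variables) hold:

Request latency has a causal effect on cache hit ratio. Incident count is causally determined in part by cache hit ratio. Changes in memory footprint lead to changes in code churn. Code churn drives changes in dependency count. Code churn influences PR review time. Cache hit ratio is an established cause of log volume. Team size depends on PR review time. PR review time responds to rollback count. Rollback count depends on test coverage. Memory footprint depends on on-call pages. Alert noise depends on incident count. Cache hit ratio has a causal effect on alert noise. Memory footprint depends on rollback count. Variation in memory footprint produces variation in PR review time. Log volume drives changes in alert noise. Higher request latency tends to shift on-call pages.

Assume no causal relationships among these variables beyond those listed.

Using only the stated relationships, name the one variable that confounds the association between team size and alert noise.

Request latency has a causal path to team size (request latency → on-call pages → memory footprint → PR review time → team size) and a separate causal path to alert noise (request latency → cache hit ratio → alert noise), so it is a common cause of both.
No stated relationship gives team size a causal route to alert noise, so the correlation is explained by the shared upstream cause rather than a direct effect.

request latency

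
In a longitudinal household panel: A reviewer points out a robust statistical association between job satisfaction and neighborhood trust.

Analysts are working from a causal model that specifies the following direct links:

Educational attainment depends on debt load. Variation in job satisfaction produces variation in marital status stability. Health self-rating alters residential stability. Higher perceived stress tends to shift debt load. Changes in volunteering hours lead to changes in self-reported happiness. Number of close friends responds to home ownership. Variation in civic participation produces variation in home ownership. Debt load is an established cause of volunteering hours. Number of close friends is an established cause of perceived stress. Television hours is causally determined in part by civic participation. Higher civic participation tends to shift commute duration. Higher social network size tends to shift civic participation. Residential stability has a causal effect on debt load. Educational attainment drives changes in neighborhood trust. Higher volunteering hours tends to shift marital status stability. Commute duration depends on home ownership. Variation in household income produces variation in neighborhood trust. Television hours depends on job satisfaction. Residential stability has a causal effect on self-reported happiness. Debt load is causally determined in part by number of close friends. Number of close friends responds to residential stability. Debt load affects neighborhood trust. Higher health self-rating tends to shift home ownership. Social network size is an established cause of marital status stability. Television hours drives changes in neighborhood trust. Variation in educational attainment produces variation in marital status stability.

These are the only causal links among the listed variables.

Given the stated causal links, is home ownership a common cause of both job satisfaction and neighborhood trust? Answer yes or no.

Home ownership has no stated causal path to job satisfaction. A confounder must cause both variables, so home ownership does not qualify.

no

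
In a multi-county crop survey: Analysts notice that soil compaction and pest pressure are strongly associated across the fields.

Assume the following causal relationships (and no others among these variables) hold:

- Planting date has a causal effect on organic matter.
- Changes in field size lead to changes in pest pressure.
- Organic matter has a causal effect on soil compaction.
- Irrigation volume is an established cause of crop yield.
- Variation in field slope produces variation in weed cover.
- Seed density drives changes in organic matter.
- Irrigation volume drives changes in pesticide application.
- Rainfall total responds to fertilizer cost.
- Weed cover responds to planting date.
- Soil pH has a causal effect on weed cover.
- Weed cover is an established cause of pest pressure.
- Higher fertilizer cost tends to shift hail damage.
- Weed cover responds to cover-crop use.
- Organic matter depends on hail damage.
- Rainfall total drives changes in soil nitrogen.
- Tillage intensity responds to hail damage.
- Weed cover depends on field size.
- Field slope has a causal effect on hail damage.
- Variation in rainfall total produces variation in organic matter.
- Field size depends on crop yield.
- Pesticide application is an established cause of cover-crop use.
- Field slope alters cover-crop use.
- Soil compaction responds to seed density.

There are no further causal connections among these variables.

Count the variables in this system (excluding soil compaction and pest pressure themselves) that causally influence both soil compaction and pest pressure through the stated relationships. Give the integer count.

The common causes are: field slope (to soil compaction via field slope → hail damage → organic matter → soil compaction; to pest pressure via field slope → weed cover → pest pressure); planting date (to soil compaction via planting date → organic matter → soil compaction; to pest pressure via planting date → weed cover → pest pressure).
Every other variable lacks a causal path to at least one of soil compaction and pest pressure.

2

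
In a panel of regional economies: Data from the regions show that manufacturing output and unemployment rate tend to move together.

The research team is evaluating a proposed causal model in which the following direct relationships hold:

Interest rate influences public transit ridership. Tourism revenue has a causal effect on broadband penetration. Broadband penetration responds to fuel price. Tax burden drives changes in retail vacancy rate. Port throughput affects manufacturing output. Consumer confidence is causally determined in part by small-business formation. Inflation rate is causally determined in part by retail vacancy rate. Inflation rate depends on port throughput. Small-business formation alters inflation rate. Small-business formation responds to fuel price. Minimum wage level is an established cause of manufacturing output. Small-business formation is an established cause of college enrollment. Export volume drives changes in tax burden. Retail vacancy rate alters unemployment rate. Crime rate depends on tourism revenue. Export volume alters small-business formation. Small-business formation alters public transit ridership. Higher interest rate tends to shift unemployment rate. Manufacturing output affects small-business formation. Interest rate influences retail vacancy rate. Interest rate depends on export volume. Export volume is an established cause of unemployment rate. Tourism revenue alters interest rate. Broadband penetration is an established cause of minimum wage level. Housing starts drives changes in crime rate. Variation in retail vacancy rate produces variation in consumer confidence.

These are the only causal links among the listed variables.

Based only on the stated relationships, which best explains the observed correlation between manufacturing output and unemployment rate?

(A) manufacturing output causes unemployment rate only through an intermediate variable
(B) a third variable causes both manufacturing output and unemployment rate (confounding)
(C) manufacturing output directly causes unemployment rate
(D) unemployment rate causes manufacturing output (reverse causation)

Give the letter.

Tourism revenue causes manufacturing output (tourism revenue → broadband penetration → minimum wage level → manufacturing output) and unemployment rate (tourism revenue → interest rate → unemployment rate) — a common cause creating the correlation.
There is no stated path from manufacturing output to unemployment rate or from unemployment rate to manufacturing output, so neither direct nor reverse causation applies.

B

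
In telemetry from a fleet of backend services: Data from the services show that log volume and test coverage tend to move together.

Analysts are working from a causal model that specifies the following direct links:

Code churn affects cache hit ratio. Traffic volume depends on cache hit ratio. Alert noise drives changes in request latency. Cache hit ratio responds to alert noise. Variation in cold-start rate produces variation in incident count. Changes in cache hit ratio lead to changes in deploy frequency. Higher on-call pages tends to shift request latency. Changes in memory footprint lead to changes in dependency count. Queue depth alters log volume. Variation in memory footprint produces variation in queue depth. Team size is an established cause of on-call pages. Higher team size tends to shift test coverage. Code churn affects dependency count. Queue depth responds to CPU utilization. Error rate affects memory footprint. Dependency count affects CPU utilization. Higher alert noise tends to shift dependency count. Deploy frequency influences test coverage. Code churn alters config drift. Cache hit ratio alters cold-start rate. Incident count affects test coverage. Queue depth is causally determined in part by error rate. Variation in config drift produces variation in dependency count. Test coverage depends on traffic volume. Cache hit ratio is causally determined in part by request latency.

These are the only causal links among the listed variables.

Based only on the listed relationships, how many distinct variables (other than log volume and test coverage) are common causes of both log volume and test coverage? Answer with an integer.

The common causes are: alert noise (to log volume via alert noise → dependency count → CPU utilization → queue depth → log volume; to test coverage via alert noise → cache hit ratio → traffic volume → test coverage); code churn (to log volume via code churn → dependency count → CPU utilization → queue depth → log volume; to test coverage via code churn → cache hit ratio → traffic volume → test coverage).
Every other variable lacks a causal path to at least one of log volume and test coverage.

2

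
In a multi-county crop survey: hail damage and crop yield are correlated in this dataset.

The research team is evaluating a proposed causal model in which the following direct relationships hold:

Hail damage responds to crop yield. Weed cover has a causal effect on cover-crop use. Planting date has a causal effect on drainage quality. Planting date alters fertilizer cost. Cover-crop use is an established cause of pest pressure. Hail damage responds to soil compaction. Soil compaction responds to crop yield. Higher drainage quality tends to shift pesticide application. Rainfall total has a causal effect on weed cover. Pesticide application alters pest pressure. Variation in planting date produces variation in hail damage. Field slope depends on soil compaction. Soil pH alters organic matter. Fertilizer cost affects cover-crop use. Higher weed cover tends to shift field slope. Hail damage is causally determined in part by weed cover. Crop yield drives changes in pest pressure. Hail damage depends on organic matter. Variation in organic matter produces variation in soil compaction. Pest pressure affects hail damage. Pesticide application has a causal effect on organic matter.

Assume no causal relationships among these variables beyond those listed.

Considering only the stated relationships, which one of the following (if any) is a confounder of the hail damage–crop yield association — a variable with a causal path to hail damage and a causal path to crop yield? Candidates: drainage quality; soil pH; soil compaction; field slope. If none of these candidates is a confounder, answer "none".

none

None of the listed candidates has causal paths to both hail damage and crop yield in the stated relationships, so none is a common cause.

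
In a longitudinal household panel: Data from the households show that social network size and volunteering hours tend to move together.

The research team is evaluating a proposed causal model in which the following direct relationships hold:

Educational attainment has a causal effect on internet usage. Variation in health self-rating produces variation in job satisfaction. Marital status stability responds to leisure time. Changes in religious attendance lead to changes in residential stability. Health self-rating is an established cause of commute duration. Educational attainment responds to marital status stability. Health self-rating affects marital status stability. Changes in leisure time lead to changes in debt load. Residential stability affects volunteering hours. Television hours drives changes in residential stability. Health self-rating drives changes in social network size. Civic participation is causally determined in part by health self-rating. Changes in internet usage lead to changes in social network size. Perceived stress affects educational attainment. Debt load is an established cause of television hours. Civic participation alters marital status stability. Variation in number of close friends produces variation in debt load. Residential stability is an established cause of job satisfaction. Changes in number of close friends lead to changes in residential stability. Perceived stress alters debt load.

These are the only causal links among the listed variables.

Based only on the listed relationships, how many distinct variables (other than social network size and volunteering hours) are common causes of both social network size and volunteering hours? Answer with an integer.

The common causes are: leisure time (to social network size via leisure time → marital status stability → educational attainment → internet usage → social network size; to volunteering hours via leisure time → debt load → television hours → residential stability → volunteering hours); perceived stress (to social network size via perceived stress → educational attainment → internet usage → social network size; to volunteering hours via perceived stress → debt load → television hours → residential stability → volunteering hours).
Every other variable lacks a causal path to at least one of social network size and volunteering hours.

2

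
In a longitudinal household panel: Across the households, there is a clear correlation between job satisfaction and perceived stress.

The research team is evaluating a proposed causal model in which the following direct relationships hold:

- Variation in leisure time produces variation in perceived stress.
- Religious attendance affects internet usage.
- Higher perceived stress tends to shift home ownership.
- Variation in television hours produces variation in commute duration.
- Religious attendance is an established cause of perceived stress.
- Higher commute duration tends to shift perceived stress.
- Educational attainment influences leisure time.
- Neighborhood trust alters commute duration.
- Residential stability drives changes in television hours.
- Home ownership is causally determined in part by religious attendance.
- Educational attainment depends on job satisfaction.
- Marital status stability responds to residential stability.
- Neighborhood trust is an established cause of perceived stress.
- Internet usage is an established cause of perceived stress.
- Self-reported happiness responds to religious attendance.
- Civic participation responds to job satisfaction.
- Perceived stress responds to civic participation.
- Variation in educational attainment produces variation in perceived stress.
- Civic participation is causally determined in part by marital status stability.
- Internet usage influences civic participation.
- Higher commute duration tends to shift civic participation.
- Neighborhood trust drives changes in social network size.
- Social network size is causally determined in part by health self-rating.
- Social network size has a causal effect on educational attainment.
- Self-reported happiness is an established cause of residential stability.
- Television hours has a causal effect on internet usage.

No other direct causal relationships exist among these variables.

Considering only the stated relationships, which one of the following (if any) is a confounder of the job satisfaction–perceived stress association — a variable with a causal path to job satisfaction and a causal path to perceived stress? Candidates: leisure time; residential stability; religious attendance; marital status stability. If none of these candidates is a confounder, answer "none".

none

None of the listed candidates has causal paths to both job satisfaction and perceived stress in the stated relationships, so none is a common cause.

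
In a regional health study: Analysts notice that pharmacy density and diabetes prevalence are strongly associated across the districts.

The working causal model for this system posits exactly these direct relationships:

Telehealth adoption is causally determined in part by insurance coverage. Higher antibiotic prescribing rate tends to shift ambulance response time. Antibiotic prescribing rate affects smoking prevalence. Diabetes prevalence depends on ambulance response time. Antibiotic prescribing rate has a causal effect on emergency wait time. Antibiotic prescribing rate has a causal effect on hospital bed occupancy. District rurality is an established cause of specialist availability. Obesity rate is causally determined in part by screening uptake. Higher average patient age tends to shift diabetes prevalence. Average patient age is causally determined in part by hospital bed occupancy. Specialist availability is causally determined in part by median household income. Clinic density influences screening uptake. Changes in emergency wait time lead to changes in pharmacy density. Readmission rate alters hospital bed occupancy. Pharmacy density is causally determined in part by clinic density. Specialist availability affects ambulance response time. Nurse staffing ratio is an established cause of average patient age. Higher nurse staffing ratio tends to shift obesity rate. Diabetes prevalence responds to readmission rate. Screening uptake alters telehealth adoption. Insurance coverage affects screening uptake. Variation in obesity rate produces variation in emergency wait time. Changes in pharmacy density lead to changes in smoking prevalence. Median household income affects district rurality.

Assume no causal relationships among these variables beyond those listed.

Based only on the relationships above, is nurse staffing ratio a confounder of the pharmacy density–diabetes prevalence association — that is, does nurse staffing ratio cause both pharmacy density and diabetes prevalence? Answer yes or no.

yes

Nurse staffing ratio has a causal path to pharmacy density (nurse staffing ratio → obesity rate → emergency wait time → pharmacy density) and to diabetes prevalence (nurse staffing ratio → average patient age → diabetes prevalence), so it is a common cause of both — a confounder.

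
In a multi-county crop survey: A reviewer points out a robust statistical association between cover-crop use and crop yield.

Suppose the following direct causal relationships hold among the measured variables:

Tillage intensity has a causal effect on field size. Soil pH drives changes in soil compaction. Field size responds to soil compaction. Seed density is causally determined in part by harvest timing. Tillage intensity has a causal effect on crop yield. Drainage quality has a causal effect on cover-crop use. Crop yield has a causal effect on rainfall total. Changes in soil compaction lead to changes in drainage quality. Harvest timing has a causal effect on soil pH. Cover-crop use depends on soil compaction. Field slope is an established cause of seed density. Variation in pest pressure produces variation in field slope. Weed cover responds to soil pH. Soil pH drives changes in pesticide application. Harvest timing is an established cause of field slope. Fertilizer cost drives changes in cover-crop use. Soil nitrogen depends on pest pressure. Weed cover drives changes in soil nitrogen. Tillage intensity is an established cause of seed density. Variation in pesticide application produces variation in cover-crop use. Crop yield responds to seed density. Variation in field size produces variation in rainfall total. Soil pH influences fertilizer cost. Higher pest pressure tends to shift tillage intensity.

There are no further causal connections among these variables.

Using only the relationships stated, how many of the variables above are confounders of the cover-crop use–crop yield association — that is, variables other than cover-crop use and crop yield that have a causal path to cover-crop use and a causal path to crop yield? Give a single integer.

The common causes are: harvest timing (to cover-crop use via harvest timing → soil pH → fertilizer cost → cover-crop use; to crop yield via harvest timing → seed density → crop yield).
Every other variable lacks a causal path to at least one of cover-crop use and crop yield.

1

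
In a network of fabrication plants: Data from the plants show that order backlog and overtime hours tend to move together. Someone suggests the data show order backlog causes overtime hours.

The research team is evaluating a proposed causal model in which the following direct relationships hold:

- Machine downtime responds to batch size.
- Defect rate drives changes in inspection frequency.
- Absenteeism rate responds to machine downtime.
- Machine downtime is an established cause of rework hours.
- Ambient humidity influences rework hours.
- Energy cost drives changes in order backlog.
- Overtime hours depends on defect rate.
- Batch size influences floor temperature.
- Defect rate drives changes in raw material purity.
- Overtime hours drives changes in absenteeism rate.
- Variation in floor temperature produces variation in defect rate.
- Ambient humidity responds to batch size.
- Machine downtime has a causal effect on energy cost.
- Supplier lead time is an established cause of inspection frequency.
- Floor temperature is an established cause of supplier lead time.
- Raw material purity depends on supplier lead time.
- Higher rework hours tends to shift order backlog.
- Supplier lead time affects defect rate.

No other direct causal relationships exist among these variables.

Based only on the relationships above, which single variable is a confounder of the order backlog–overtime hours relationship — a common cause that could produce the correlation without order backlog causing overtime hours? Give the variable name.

Batch size has a causal path to order backlog (batch size → machine downtime → energy cost → order backlog) and a separate causal path to overtime hours (batch size → floor temperature → defect rate → overtime hours), so it is a common cause of both.
No stated relationship gives order backlog a causal route to overtime hours, so the correlation is explained by the shared upstream cause rather than a direct effect.

batch size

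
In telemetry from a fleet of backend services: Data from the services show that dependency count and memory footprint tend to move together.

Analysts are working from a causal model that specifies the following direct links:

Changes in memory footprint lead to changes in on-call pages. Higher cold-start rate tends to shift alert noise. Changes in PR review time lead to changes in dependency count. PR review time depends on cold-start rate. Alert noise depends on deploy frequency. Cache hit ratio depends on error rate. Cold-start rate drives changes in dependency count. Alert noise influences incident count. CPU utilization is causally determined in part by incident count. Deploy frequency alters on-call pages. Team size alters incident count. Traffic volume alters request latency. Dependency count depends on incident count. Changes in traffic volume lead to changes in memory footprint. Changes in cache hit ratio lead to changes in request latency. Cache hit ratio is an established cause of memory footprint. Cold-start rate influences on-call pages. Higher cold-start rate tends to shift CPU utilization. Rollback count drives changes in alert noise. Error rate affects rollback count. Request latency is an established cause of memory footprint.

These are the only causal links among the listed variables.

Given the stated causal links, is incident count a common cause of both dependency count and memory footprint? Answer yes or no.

no

Incident count has no stated causal path to memory footprint. A confounder must cause both variables, so incident count does not qualify.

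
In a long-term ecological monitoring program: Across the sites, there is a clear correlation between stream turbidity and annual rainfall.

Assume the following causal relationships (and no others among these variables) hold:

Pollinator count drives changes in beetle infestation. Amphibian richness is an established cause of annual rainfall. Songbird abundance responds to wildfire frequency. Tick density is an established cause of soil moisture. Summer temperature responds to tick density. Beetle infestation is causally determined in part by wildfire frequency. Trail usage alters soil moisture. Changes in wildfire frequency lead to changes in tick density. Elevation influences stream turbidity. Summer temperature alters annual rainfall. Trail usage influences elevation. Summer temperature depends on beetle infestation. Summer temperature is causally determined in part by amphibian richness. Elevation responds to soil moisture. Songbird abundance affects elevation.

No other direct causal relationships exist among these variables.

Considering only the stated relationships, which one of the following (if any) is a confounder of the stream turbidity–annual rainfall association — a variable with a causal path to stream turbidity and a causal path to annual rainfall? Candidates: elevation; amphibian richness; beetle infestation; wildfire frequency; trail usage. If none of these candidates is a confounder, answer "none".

Wildfire frequency causes stream turbidity (wildfire frequency → songbird abundance → elevation → stream turbidity) and also causes annual rainfall (wildfire frequency → tick density → summer temperature → annual rainfall); it is a common cause of both.
Each of the other candidates lacks a causal path to at least one of stream turbidity and annual rainfall, so they do not confound the relationship.

wildfire frequency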